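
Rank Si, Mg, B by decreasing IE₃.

After 2 electrons have been removed, what remains? Si²⁺ still has 2 valence electrons; Mg²⁺ is the bare [Ne] core; B²⁺ still has 1 valence electron.
Core electrons are held far more tightly than valence electrons, so Mg tops the IE_3 order.
Valence configurations: Si²⁺ [Ne]3s², B²⁺ [He]2s¹.
The numbers (kJ/mol): Si 3232, Mg 7733, B 3660.
Overall IE_3 order: Si < B < Mg.

Mg, B, Si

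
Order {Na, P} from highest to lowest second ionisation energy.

Na, P

IE_2 is the cost of taking one more electron from the +1 cation: Na⁺ is the bare [Ne] core; P⁺ still has 4 valence electrons.
Core electrons are held far more tightly than valence electrons, so Na tops the IE_2 order.
Tabulated IE_2 (kJ/mol): Na 4562, P 1907.
Hence IE_2: P < Na.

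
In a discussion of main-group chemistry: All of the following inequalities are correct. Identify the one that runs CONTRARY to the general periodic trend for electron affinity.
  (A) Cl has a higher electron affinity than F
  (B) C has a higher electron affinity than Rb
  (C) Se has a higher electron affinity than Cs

(A)

The general trend: electron affinity increases across a period and decreases down a group.
(A) Cl (period 3, group 17) vs F (period 2, group 17): the stated order contradicts the simple trend.
(B) C (period 2, group 14) vs Rb (period 5, group 1): the stated order agrees with the simple trend.
(C) Se (period 4, group 16) vs Cs (period 6, group 1): the stated order agrees with the simple trend.
The exception is (A): F's small 2p subshell makes the incoming electron feel strong e⁻–e⁻ repulsion, so Cl actually releases more energy on gaining an electron.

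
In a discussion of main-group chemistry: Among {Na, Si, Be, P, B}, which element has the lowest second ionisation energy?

Si

IE_2 is the cost of taking one more electron from the +1 cation: Na⁺ is the bare [Ne] core; Si⁺ still has 3 valence electrons; Be⁺ still has 1 valence electron; P⁺ still has 4 valence electrons; B⁺ still has 2 valence electrons.
Pulling an electron out of a noble-gas core costs far more than removing a remaining valence electron, so Na sits at the high end of IE_2.
Valence configurations: Si⁺ [Ne]3s²3p¹, Be⁺ [He]2s¹, P⁺ [Ne]3s²3p², B⁺ [He]2s².
Approximate IE_2 values (kJ/mol): Na 4562, Si 1577, Be 1757, P 1907, B 2427.
Putting it together, IE_2: Si < Be < P < B < Na.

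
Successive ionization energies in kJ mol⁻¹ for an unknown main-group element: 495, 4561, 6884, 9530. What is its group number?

Group 1

Look for the largest jump between consecutive ionization energies: IE2/IE1 ≈ 9.2, far larger than any earlier ratio.
That jump marks the point where a core electron is being removed. So the atom has 1 valence electron.
A main-group element with 1 valence electron is in group 1.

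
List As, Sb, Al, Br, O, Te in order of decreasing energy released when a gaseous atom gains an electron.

Br > Te > O > Sb > As > Al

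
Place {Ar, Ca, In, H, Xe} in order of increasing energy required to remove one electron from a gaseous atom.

In < Ca < Xe < H < Ar

H is in period 1, group 1; Ar is in period 3, group 18; Ca is in period 4, group 2; In is in period 5, group 13; Xe is in period 5, group 18.
Across a period the outer electron is held more tightly (higher IE₁); down a group it sits in a higher shell, more shielded, and comes off more easily.
Here both period and group differ, so the two effects have to be weighed against each other.
Ca > In: period and group pull opposite ways; the down-group shift dominates (590 vs 558 kJ/mol).
Xe > Ca: period and group pull opposite ways; the across-period shift dominates (1170 vs 590 kJ/mol).
H > Xe: period and group pull opposite ways; the down-group shift dominates (1312 vs 1170 kJ/mol).
Ar > H: period and group pull opposite ways; the across-period shift dominates (1521 vs 1312 kJ/mol).
Tabulated first ionization energy (kJ/mol): H 1312, Ar 1521, Ca 590, In 558, Xe 1170.
So from lowest to highest: In < Ca < Xe < H < Ar.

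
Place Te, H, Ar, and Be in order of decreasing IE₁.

Ar > H > Be > Te

H is in period 1, group 1; Be is in period 2, group 2; Ar is in period 3, group 18; Te is in period 5, group 16.
Removing the outermost electron gets harder across a period and easier down a group.
Here both period and group differ, so the two effects have to be weighed against each other.
Be > Te: the two effects oppose for this pair; the down-group effect wins (900 vs 869 kJ/mol).
H > Be: period and group pull opposite ways; the down-group shift dominates (1312 vs 900 kJ/mol).
Ar > H: period and group pull opposite ways; the across-period shift dominates (1521 vs 1312 kJ/mol).
Approximate values (kJ/mol): H 1312, Be 900, Ar 1521, Te 869.
So from highest to lowest: Ar > H > Be > Te.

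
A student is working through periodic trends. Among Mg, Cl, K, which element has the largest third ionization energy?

Mg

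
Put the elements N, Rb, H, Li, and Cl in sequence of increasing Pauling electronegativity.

Atoms toward the upper right of the periodic table pull bonding electrons most strongly.
Neither a single period nor a single group — weigh both effects.
Li > Rb: they share group 1; the group trend gives Li the larger value.
H > Li: they share group 1; the group trend gives H the larger value.
N > H: period and group pull opposite ways; the across-period shift dominates (3.04 vs 2.20).
Cl > N: the two effects oppose for this pair; the across-period effect wins (3.16 vs 3.04).
For reference (Pauling): H 2.20, Li 0.98, N 3.04, Cl 3.16, Rb 0.82.
So from lowest to highest: Rb < Li < H < N < Cl.

Rb < Li < H < N < Cl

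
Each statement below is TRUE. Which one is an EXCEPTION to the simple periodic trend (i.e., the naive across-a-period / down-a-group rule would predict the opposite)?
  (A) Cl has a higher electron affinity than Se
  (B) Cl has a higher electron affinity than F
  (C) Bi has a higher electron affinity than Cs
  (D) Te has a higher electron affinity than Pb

(B)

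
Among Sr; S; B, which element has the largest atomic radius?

Sr

Across a period the added protons contract the valence shell; down a group each new principal shell makes the atom larger.
Here both period and group differ, so the two effects have to be weighed against each other.
S > B: the two effects oppose for this pair; the down-group effect wins (103 vs 85 pm).
Sr > S: relative to S, both the across-period and down-group shifts push Sr's atomic radius up.
Approximate values (pm): B 85, S 103, Sr 185.
The largest atomic radius among these belongs to Sr.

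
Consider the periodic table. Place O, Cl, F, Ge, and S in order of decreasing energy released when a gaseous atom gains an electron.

O is in period 2, group 16; F is in period 2, group 17; S is in period 3, group 16; Cl is in period 3, group 17; Ge is in period 4, group 14.
Atoms with high Z_eff and room in the valence shell (especially the halogens) have the most exothermic electron affinities.
These span different periods and groups, so the two trends combine.
O > Ge: relative to Ge, both the across-period and down-group shifts push O's electron affinity up.
S > O: this pair runs against the simple trend — see the exception note.
F > S: both effects reinforce here, so F is clearly the higher of the two.
Cl > F: this pair runs against the simple trend — see the exception note.
Note the exception: S has a higher electron affinity than O, contrary to the simple trend — the compact 2p subshell of O repels the added electron more than S's larger 3p does.
Note the exception: Cl has a higher electron affinity than F, contrary to the simple trend — F's small 2p subshell makes the incoming electron feel strong e⁻–e⁻ repulsion, so Cl actually releases more energy on gaining an electron.
For reference (kJ/mol): O 141, F 328, S 200, Cl 349, Ge 119.
So from highest to lowest: Cl > F > S > O > Ge.

Cl, F, S, O, Ge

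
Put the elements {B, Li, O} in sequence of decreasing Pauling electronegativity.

EN rises left→right (higher Z_eff, smaller atoms) and falls top→bottom (larger, more shielded atoms).
All lie in period 2, so electronegativity increases left to right.
So from highest to lowest: O > B > Li.

O > B > Li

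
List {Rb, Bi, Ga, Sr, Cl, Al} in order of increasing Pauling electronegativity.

Al is in period 3, group 13; Cl is in period 3, group 17; Ga is in period 4, group 13; Rb is in period 5, group 1; Sr is in period 5, group 2; Bi is in period 6, group 15.
EN rises left→right (higher Z_eff, smaller atoms) and falls top→bottom (larger, more shielded atoms).
Neither a single period nor a single group — weigh both effects.
Sr > Rb: both are in period 5; the period trend gives Sr the larger value.
Al > Sr: both effects reinforce here, so Al is clearly the higher of the two.
Ga > Al: this pair runs against the simple trend — see the exception note.
Bi > Ga: period and group pull opposite ways; the across-period shift dominates (2.02 vs 1.81).
Cl > Bi: relative to Bi, both the across-period and down-group shifts push Cl's electronegativity up.
Note the exception: Ga has a higher electronegativity than Al, contrary to the simple trend — poor shielding by filled d (and f) subshells raises the heavier element's effective nuclear charge more than the simple down-group trend predicts.
Approximate values (Pauling): Al 1.61, Cl 3.16, Ga 1.81, Rb 0.82, Sr 0.95, Bi 2.02.
So from lowest to highest: Rb < Sr < Al < Ga < Bi < Cl.

Rb < Sr < Al < Ga < Bi < Cl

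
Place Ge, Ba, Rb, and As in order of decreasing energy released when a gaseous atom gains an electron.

Ge > As > Rb > Ba

EA tends to increase across a period and decrease down a group, though the pattern is less regular than for IE or radius.
These span different periods and groups, so the two trends combine.
Rb > Ba: period and group pull opposite ways; the down-group shift dominates (47 vs 14 kJ/mol).
As > Rb: both effects reinforce here, so As is clearly the higher of the two.
Ge > As: this pair runs against the simple trend — see the exception note.
Note the exception: Ge has a higher electron affinity than As, contrary to the simple trend — adding an electron to As's half-filled 4p³ is unfavourable, so Ge (4p²) has the more exothermic EA.
Approximate values (kJ/mol): Ge 119, As 78, Rb 47, Ba 14.
So from highest to lowest: Ge > As > Rb > Ba.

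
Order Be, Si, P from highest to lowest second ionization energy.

Consider each +1 ion: Be⁺ still has 1 valence electron; Si⁺ still has 3 valence electrons; P⁺ still has 4 valence electrons.
All are still removing valence electrons, so compare the +1 ions as you would atoms: IE_2 generally rises across a period (higher Z_eff) and falls down a group (larger shell), subject to the usual subshell exceptions.
Valence configurations: Be⁺ [He]2s¹, Si⁺ [Ne]3s²3p¹, P⁺ [Ne]3s²3p².
Approximate IE_2 values (kJ/mol): Be 1757, Si 1577, P 1907.
Putting it together, IE_2: Si < Be < P.

P, Be, Si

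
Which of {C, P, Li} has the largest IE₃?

The third ionization energy removes an electron from the +2 ion. For each element: C²⁺ still has 2 valence electrons; P²⁺ still has 3 valence electrons; Li²⁺ is already 1 electron into the core.
Pulling an electron out of a noble-gas core costs far more than removing a remaining valence electron, so Li sits at the high end of IE_3.
Valence configurations: C²⁺ [He]2s², P²⁺ [Ne]3s²3p¹.
The numbers (kJ/mol): C 4620, P 2914, Li 11815.
Hence IE_3: P < C < Li.

Li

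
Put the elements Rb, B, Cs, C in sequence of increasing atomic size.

C < B < Rb < Cs

B is in period 2, group 13; C is in period 2, group 14; Rb is in period 5, group 1; Cs is in period 6, group 1.
Atomic radius shrinks across a period as nuclear charge pulls the same shell inward, and grows down a group as new shells are added.
Here both period and group differ, so the two effects have to be weighed against each other.
B > C: B lies to the left of C in period 2, so the across-period effect alone puts B larger.
Rb > B: both effects reinforce here, so Rb is clearly the larger of the two.
Cs > Rb: Cs sits below Rb in group 1, so the down-group effect alone puts Cs larger.
For reference (pm): B 85, C 75, Rb 210, Cs 232.
So from smallest to largest: C < B < Rb < Cs.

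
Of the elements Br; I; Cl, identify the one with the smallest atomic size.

Cl

Cl is in period 3, group 17; Br is in period 4, group 17; I is in period 5, group 17.
Moving right in a period, electrons are added to the same shell under a stronger nuclear pull, so atoms get smaller; moving down, a new shell is opened and atoms get larger.
All are in group 17, so atomic radius increases down the group.
The smallest atomic size among these belongs to Cl.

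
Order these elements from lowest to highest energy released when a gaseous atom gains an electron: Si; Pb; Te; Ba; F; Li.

Ba, Pb, Li, Si, Te, F

Li is in period 2, group 1; F is in period 2, group 17; Si is in period 3, group 14; Te is in period 5, group 16; Ba is in period 6, group 2; Pb is in period 6, group 14.
Electron affinity generally becomes more exothermic across a period toward the halogens and less exothermic down a group.
Neither a single period nor a single group — weigh both effects.
Pb > Ba: Pb lies to the right of Ba in period 6, so the across-period effect alone puts Pb higher.
Li > Pb: period and group pull opposite ways; the down-group shift dominates (60 vs 35 kJ/mol).
Si > Li: the two effects oppose for this pair; the across-period effect wins (134 vs 60 kJ/mol).
Te > Si: period and group pull opposite ways; the across-period shift dominates (190 vs 134 kJ/mol).
F > Te: both effects reinforce here, so F is clearly the higher of the two.
For reference (kJ/mol): Li 60, F 328, Si 134, Te 190, Ba 14, Pb 35.
So from lowest to highest: Ba < Pb < Li < Si < Te < F.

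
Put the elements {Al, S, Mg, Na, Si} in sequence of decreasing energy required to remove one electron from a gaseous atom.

Na is in period 3, group 1; Mg is in period 3, group 2; Al is in period 3, group 13; Si is in period 3, group 14; S is in period 3, group 16.
Removing the outermost electron gets harder across a period and easier down a group.
All lie in period 3; the across-period trend (first ionization energy increases left to right) applies, with the exception below.
Note the exception: Mg has a higher first ionization energy than Al, contrary to the simple trend — Al's single 3p electron is easier to remove than one from Mg's filled 3s².
Tabulated first ionization energy (kJ/mol): Na 496, Mg 738, Al 578, Si 786, S 1000.
So from highest to lowest: S > Si > Mg > Al > Na.

S > Si > Mg > Al > Na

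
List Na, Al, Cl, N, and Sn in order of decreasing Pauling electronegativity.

Cl > N > Sn > Al > Na

Smaller atoms with higher effective nuclear charge are more electronegative.
Neither a single period nor a single group — weigh both effects.
Al > Na: Al lies to the right of Na in period 3, so the across-period effect alone puts Al higher.
Sn > Al: period and group pull opposite ways; the across-period shift dominates (1.96 vs 1.61).
N > Sn: relative to Sn, both the across-period and down-group shifts push N's electronegativity up.
Cl > N: the two effects oppose for this pair; the across-period effect wins (3.16 vs 3.04).
Tabulated electronegativity (Pauling): N 3.04, Na 0.93, Al 1.61, Cl 3.16, Sn 1.96.
So from highest to lowest: Cl > N > Sn > Al > Na.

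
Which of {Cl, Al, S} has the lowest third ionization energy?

Al

IE_3 is the cost of taking one more electron from the +2 cation: Cl²⁺ still has 5 valence electrons; Al²⁺ still has 1 valence electron; S²⁺ still has 4 valence electrons.
All are still removing valence electrons, so compare the +2 ions as you would atoms: IE_3 generally rises across a period (higher Z_eff) and falls down a group (larger shell), subject to the usual subshell exceptions.
Valence configurations: Cl²⁺ [Ne]3s²3p³, Al²⁺ [Ne]3s¹, S²⁺ [Ne]3s²3p².
Tabulated IE_3 (kJ/mol): Cl 3822, Al 2745, S 3357.
Overall IE_3 order: Al < S < Cl.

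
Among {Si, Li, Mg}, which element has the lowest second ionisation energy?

Mg

IE_2 is the cost of taking one more electron from the +1 cation: Si⁺ still has 3 valence electrons; Li⁺ is the bare [He] core; Mg⁺ still has 1 valence electron.
Pulling an electron out of a noble-gas core costs far more than removing a remaining valence electron, so Li sits at the high end of IE_2.
Valence configurations: Si⁺ [Ne]3s²3p¹, Mg⁺ [Ne]3s¹.
Approximate IE_2 values (kJ/mol): Si 1577, Li 7298, Mg 1451.
So the second ionization energies run Mg < Si < Li.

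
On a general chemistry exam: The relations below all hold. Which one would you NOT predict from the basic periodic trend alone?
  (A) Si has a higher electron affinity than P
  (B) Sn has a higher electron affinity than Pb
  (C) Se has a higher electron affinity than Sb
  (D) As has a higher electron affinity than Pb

(A)

The general trend: electron affinity increases across a period and decreases down a group.
(A) Si (period 3, group 14) vs P (period 3, group 15): the stated order contradicts the simple trend.
(B) Sn (period 5, group 14) vs Pb (period 6, group 14): the stated order agrees with the simple trend.
(C) Se (period 4, group 16) vs Sb (period 5, group 15): the stated order agrees with the simple trend.
(D) As (period 4, group 15) vs Pb (period 6, group 14): the stated order agrees with the simple trend.
The exception is (A): adding an electron to P's half-filled 3p³ is unfavourable, so Si (3p²) has the more exothermic EA.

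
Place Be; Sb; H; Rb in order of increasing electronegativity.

Smaller atoms with higher effective nuclear charge are more electronegative.
Here both period and group differ, so the two effects have to be weighed against each other.
Be > Rb: both effects reinforce here, so Be is clearly the higher of the two.
Sb > Be: period and group pull opposite ways; the across-period shift dominates (2.05 vs 1.57).
H > Sb: the two effects oppose for this pair; the down-group effect wins (2.20 vs 2.05).
Approximate values (Pauling): H 2.20, Be 1.57, Rb 0.82, Sb 2.05.
So from lowest to highest: Rb < Be < Sb < H.

Rb < Be < Sb < H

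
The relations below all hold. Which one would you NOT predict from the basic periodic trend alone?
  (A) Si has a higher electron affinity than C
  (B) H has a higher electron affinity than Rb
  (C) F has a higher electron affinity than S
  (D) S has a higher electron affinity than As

(A)

The general trend: electron affinity increases across a period and decreases down a group.
(A) Si (period 3, group 14) vs C (period 2, group 14): the stated order contradicts the simple trend.
(B) H (period 1, group 1) vs Rb (period 5, group 1): the stated order agrees with the simple trend.
(C) F (period 2, group 17) vs S (period 3, group 16): the stated order agrees with the simple trend.
(D) S (period 3, group 16) vs As (period 4, group 15): the stated order agrees with the simple trend.
The exception is (A): Si's larger, more diffuse 3p orbitals accept an added electron slightly more readily than C's compact 2p.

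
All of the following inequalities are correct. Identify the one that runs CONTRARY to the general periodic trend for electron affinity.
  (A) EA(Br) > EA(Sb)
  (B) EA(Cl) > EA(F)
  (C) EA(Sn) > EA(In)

The general trend: electron affinity increases across a period and decreases down a group.
(A) Br (period 4, group 17) vs Sb (period 5, group 15): the stated order agrees with the simple trend.
(B) Cl (period 3, group 17) vs F (period 2, group 17): the stated order contradicts the simple trend.
(C) Sn (period 5, group 14) vs In (period 5, group 13): the stated order agrees with the simple trend.
The exception is (B): F's small 2p subshell makes the incoming electron feel strong e⁻–e⁻ repulsion, so Cl actually releases more energy on gaining an electron.

(B)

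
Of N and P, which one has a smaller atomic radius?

N is in period 2, group 15; P is in period 3, group 15.
Moving right in a period, electrons are added to the same shell under a stronger nuclear pull, so atoms get smaller; moving down, a new shell is opened and atoms get larger.
All are in group 15, so atomic radius increases down the group.
So N has the smaller atomic radius (N < P).

N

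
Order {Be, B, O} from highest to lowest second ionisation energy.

O > B > Be

After 1 electron has been removed, what remains? Be⁺ still has 1 valence electron; B⁺ still has 2 valence electrons; O⁺ still has 5 valence electrons.
All are still removing valence electrons, so compare the +1 ions as you would atoms: IE_2 generally rises across a period (higher Z_eff) and falls down a group (larger shell), subject to the usual subshell exceptions.
Valence configurations: Be⁺ [He]2s¹, B⁺ [He]2s², O⁺ [He]2s²2p³.
Tabulated IE_2 (kJ/mol): Be 1757, B 2427, O 3388.
Putting it together, IE_2: Be < B < O.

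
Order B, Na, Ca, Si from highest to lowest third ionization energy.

Na > Ca > B > Si

The third ionization energy removes an electron from the +2 ion. For each element: B²⁺ still has 1 valence electron; Na²⁺ is already 1 electron into the core; Ca²⁺ is the bare [Ar] core; Si²⁺ still has 2 valence electrons.
Pulling an electron out of a noble-gas core costs far more than removing a remaining valence electron, so Ca and Na sit at the high end of IE_3.
Valence configurations: B²⁺ [He]2s¹, Si²⁺ [Ne]3s².
Approximate IE_3 values (kJ/mol): B 3660, Na 6910, Ca 4912, Si 3232.
Hence IE_3: Si < B < Ca < Na.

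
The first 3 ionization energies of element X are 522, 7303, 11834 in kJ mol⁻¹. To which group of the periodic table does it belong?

Group 1

Look for the largest jump between consecutive ionization energies: IE2/IE1 ≈ 14.0, far larger than any earlier ratio.
That jump marks the point where a core electron is being removed. So the atom has 1 valence electron.
A main-group element with 1 valence electron is in group 1.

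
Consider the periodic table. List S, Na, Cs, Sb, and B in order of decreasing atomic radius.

Cs > Na > Sb > S > B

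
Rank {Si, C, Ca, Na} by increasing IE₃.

Si, C, Ca, Na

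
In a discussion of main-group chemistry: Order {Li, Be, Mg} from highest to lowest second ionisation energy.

Li > Be > Mg

After 1 electron has been removed, what remains? Li⁺ is the bare [He] core; Be⁺ still has 1 valence electron; Mg⁺ still has 1 valence electron.
Breaking into a closed-shell core is much more expensive than removing a leftover valence electron — Li has the largest IE_2 here.
Valence configurations: Be⁺ [He]2s¹, Mg⁺ [Ne]3s¹.
Approximate IE_2 values (kJ/mol): Li 7298, Be 1757, Mg 1451.
Overall IE_2 order: Mg < Be < Li.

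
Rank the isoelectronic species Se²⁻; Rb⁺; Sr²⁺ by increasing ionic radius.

Sr²⁺, Rb⁺, Se²⁻

All of these have 36 electrons, so size is governed by nuclear charge alone: the more protons, the stronger the pull on the same electron cloud, and the smaller the ion.
Nuclear charges: Sr²⁺ (Z=38), Rb⁺ (Z=37), Se²⁻ (Z=34).
Smallest to largest: Sr²⁺ < Rb⁺ < Se²⁻.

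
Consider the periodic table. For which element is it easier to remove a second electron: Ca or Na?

The second ionization energy removes an electron from the +1 ion. For each element: Ca⁺ still has 1 valence electron; Na⁺ is the bare [Ne] core.
Pulling an electron out of a noble-gas core costs far more than removing a remaining valence electron, so Na sits at the high end of IE_2.
The numbers (kJ/mol): Ca 1145, Na 4562.
Hence IE_2: Ca < Na.

Ca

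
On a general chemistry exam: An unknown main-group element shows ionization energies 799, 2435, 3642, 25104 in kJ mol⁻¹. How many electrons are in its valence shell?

Look for the largest jump between consecutive ionization energies: IE4/IE3 ≈ 6.9, far larger than any earlier ratio.
That jump marks the point where a core electron is being removed. So the atom has 3 valence electrons.

3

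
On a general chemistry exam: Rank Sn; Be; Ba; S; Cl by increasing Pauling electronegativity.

Ba, Be, Sn, S, Cl

Be is in period 2, group 2; S is in period 3, group 16; Cl is in period 3, group 17; Sn is in period 5, group 14; Ba is in period 6, group 2.
Atoms toward the upper right of the periodic table pull bonding electrons most strongly.
Here both period and group differ, so the two effects have to be weighed against each other.
Be > Ba: they share group 2; the group trend gives Be the larger value.
Sn > Be: period and group pull opposite ways; the across-period shift dominates (1.96 vs 1.57).
S > Sn: relative to Sn, both the across-period and down-group shifts push S's electronegativity up.
Cl > S: both are in period 3; the period trend gives Cl the larger value.
For reference (Pauling): Be 1.57, S 2.58, Cl 3.16, Sn 1.96, Ba 0.89.
So from lowest to highest: Ba < Be < Sn < S < Cl.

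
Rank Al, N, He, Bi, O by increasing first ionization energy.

Removing the outermost electron gets harder across a period and easier down a group.
Neither a single period nor a single group — weigh both effects.
Bi > Al: period and group pull opposite ways; the across-period shift dominates (703 vs 578 kJ/mol).
O > Bi: both effects reinforce here, so O is clearly the higher of the two.
N > O: this pair runs against the simple trend — see the exception note.
He > N: both effects reinforce here, so He is clearly the higher of the two.
Note the exception: N has a higher first ionization energy than O, contrary to the simple trend — pairing an electron in O's 2p⁴ costs repulsion energy, so O ionizes more easily than half-filled N (2p³).
Tabulated first ionization energy (kJ/mol): He 2372, N 1402, O 1314, Al 578, Bi 703.
So from lowest to highest: Al < Bi < O < N < He.

Al, Bi, O, N, He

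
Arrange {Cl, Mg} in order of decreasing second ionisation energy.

After 1 electron has been removed, what remains? Cl⁺ still has 6 valence electrons; Mg⁺ still has 1 valence electron.
All are still removing valence electrons, so compare the +1 ions as you would atoms: IE_2 generally rises across a period (higher Z_eff) and falls down a group (larger shell), subject to the usual subshell exceptions.
Valence configurations: Cl⁺ [Ne]3s²3p⁴, Mg⁺ [Ne]3s¹.
The numbers (kJ/mol): Cl 2298, Mg 1451.
Putting it together, IE_2: Mg < Cl.

Cl, Mg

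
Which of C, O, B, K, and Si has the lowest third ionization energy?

The third ionization energy removes an electron from the +2 ion. For each element: C²⁺ still has 2 valence electrons; O²⁺ still has 4 valence electrons; B²⁺ still has 1 valence electron; K²⁺ is already 1 electron into the core; Si²⁺ still has 2 valence electrons.
Usually core removal costs more than valence removal, but here the competition is close: a tightly held n=2 valence electron can cost more to remove than an n=3 core electron, so the actual values have to decide it.
Valence configurations: C²⁺ [He]2s², O²⁺ [He]2s²2p², B²⁺ [He]2s¹, Si²⁺ [Ne]3s².
The numbers (kJ/mol): C 4620, O 5300, B 3660, K 4420, Si 3232.
Putting it together, IE_3: Si < B < K < C < O.

Si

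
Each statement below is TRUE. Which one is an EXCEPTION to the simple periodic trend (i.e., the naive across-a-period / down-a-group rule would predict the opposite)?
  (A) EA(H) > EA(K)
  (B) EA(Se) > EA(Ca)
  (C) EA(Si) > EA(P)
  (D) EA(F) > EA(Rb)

The general trend: electron affinity increases across a period and decreases down a group.
(A) H (period 1, group 1) vs K (period 4, group 1): the stated order agrees with the simple trend.
(B) Se (period 4, group 16) vs Ca (period 4, group 2): the stated order agrees with the simple trend.
(C) Si (period 3, group 14) vs P (period 3, group 15): the stated order contradicts the simple trend.
(D) F (period 2, group 17) vs Rb (period 5, group 1): the stated order agrees with the simple trend.
The exception is (C): adding an electron to P's half-filled 3p³ is unfavourable, so Si (3p²) has the more exothermic EA.

(C)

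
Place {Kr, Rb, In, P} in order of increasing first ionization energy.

Rb < In < P < Kr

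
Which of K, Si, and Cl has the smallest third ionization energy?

Consider each +2 ion: K²⁺ is already 1 electron into the core; Si²⁺ still has 2 valence electrons; Cl²⁺ still has 5 valence electrons.
Pulling an electron out of a noble-gas core costs far more than removing a remaining valence electron, so K sits at the high end of IE_3.
Valence configurations: Si²⁺ [Ne]3s², Cl²⁺ [Ne]3s²3p³.
The numbers (kJ/mol): K 4420, Si 3232, Cl 3822.
Overall IE_3 order: Si < Cl < K.

Si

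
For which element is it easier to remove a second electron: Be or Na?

Be

The second ionization energy removes an electron from the +1 ion. For each element: Be⁺ still has 1 valence electron; Na⁺ is the bare [Ne] core.
Pulling an electron out of a noble-gas core costs far more than removing a remaining valence electron, so Na sits at the high end of IE_2.
Tabulated IE_2 (kJ/mol): Be 1757, Na 4562.
Overall IE_2 order: Be < Na.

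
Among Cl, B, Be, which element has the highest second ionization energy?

After 1 electron has been removed, what remains? Cl⁺ still has 6 valence electrons; B⁺ still has 2 valence electrons; Be⁺ still has 1 valence electron.
All are still removing valence electrons, so compare the +1 ions as you would atoms: IE_2 generally rises across a period (higher Z_eff) and falls down a group (larger shell), subject to the usual subshell exceptions.
Valence configurations: Cl⁺ [Ne]3s²3p⁴, B⁺ [He]2s², Be⁺ [He]2s¹.
The numbers (kJ/mol): Cl 2298, B 2427, Be 1757.
Putting it together, IE_2: Be < Cl < B.

B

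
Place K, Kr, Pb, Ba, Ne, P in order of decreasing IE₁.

Ne is in period 2, group 18; P is in period 3, group 15; K is in period 4, group 1; Kr is in period 4, group 18; Ba is in period 6, group 2; Pb is in period 6, group 14.
IE₁ increases left→right with effective nuclear charge and decreases top→bottom as the valence shell moves farther out.
Here both period and group differ, so the two effects have to be weighed against each other.
Ba > K: period and group pull opposite ways; the across-period shift dominates (503 vs 419 kJ/mol).
Pb > Ba: both are in period 6; the period trend gives Pb the larger value.
P > Pb: relative to Pb, both the across-period and down-group shifts push P's first ionization energy up.
Kr > P: period and group pull opposite ways; the across-period shift dominates (1351 vs 1012 kJ/mol).
Ne > Kr: they share group 18; the group trend gives Ne the larger value.
Tabulated first ionization energy (kJ/mol): Ne 2081, P 1012, K 419, Kr 1351, Ba 503, Pb 716.
So from highest to lowest: Ne > Kr > P > Pb > Ba > K.

Ne, Kr, P, Pb, Ba, K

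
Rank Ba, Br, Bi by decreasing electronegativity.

Br > Bi > Ba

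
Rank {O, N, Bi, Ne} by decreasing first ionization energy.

N is in period 2, group 15; O is in period 2, group 16; Ne is in period 2, group 18; Bi is in period 6, group 15.
Removing the outermost electron gets harder across a period and easier down a group.
Here both period and group differ, so the two effects have to be weighed against each other.
O > Bi: relative to Bi, both the across-period and down-group shifts push O's first ionization energy up.
N > O: this pair runs against the simple trend — see the exception note.
Ne > N: both are in period 2; the period trend gives Ne the larger value.
Note the exception: N has a higher first ionization energy than O, contrary to the simple trend — pairing an electron in O's 2p⁴ costs repulsion energy, so O ionizes more easily than half-filled N (2p³).
Tabulated first ionization energy (kJ/mol): N 1402, O 1314, Ne 2081, Bi 703.
So from highest to lowest: Ne > N > O > Bi.

Ne > N > O > Bi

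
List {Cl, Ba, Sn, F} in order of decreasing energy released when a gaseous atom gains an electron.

Cl > F > Sn > Ba

F is in period 2, group 17; Cl is in period 3, group 17; Sn is in period 5, group 14; Ba is in period 6, group 2.
EA tends to increase across a period and decrease down a group, though the pattern is less regular than for IE or radius.
Here both period and group differ, so the two effects have to be weighed against each other.
Sn > Ba: both effects reinforce here, so Sn is clearly the higher of the two.
F > Sn: relative to Sn, both the across-period and down-group shifts push F's electron affinity up.
Cl > F: this pair runs against the simple trend — see the exception note.
Note the exception: Cl has a higher electron affinity than F, contrary to the simple trend — F's small 2p subshell makes the incoming electron feel strong e⁻–e⁻ repulsion, so Cl actually releases more energy on gaining an electron.
Approximate values (kJ/mol): F 328, Cl 349, Sn 107, Ba 14.
So from highest to lowest: Cl > F > Sn > Ba.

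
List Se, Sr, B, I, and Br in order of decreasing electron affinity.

Br > I > Se > B > Sr

B is in period 2, group 13; Se is in period 4, group 16; Br is in period 4, group 17; Sr is in period 5, group 2; I is in period 5, group 17.
Electron affinity generally becomes more exothermic across a period toward the halogens and less exothermic down a group.
Here both period and group differ, so the two effects have to be weighed against each other.
B > Sr: both effects reinforce here, so B is clearly the higher of the two.
Se > B: period and group pull opposite ways; the across-period shift dominates (195 vs 27 kJ/mol).
I > Se: period and group pull opposite ways; the across-period shift dominates (295 vs 195 kJ/mol).
Br > I: Br sits above I in group 17, so the down-group effect alone puts Br higher.
Approximate values (kJ/mol): B 27, Se 195, Br 325, Sr 5, I 295.
So from highest to lowest: Br > I > Se > B > Sr.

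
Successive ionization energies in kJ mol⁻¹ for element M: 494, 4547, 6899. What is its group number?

Look for the largest jump between consecutive ionization energies: IE2/IE1 ≈ 9.2, far larger than any earlier ratio.
That jump marks the point where a core electron is being removed. So the atom has 1 valence electron.
A main-group element with 1 valence electron is in group 1.

Group 1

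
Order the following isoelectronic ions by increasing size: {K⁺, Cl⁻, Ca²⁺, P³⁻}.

All of these have 18 electrons, so size is governed by nuclear charge alone: the more protons, the stronger the pull on the same electron cloud, and the smaller the ion.
Nuclear charges: Ca²⁺ (Z=20), K⁺ (Z=19), Cl⁻ (Z=17), P³⁻ (Z=15).
Smallest to largest: Ca²⁺ < K⁺ < Cl⁻ < P³⁻.

Ca²⁺ < K⁺ < Cl⁻ < P³⁻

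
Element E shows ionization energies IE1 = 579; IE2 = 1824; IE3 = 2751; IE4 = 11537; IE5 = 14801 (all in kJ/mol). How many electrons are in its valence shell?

3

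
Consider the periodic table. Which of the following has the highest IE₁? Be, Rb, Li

Be

Li is in period 2, group 1; Be is in period 2, group 2; Rb is in period 5, group 1.
IE₁ increases left→right with effective nuclear charge and decreases top→bottom as the valence shell moves farther out.
Neither a single period nor a single group — weigh both effects.
Li > Rb: they share group 1; the group trend gives Li the larger value.
Be > Li: Be lies to the right of Li in period 2, so the across-period effect alone puts Be higher.
Tabulated first ionization energy (kJ/mol): Li 520, Be 900, Rb 403.
The highest IE₁ among these belongs to Be.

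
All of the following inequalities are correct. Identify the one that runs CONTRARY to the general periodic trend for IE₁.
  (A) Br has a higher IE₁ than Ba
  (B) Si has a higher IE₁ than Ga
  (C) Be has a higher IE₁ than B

The general trend: IE₁ increases across a period and decreases down a group.
(A) Br (period 4, group 17) vs Ba (period 6, group 2): the stated order agrees with the simple trend.
(B) Si (period 3, group 14) vs Ga (period 4, group 13): the stated order agrees with the simple trend.
(C) Be (period 2, group 2) vs B (period 2, group 13): the stated order contradicts the simple trend.
The exception is (C): removing B's lone 2p electron is easier than breaking Be's filled 2s².

(C)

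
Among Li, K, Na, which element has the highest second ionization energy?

Li

IE_2 is the cost of taking one more electron from the +1 cation: Li⁺ is the bare [He] core; K⁺ is the bare [Ar] core; Na⁺ is the bare [Ne] core.
All of these are removing an electron from a noble-gas core or deeper; the smaller core (lower principal quantum number) is held far more tightly, and within a period the higher nuclear charge binds the same core more tightly.
The numbers (kJ/mol): Li 7298, K 3052, Na 4562.
Putting it together, IE_2: K < Na < Li.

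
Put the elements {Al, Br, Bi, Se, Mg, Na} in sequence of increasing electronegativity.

Na < Mg < Al < Bi < Se < Br

Na is in period 3, group 1; Mg is in period 3, group 2; Al is in period 3, group 13; Se is in period 4, group 16; Br is in period 4, group 17; Bi is in period 6, group 15.
EN rises left→right (higher Z_eff, smaller atoms) and falls top→bottom (larger, more shielded atoms).
Neither a single period nor a single group — weigh both effects.
Mg > Na: Mg lies to the right of Na in period 3, so the across-period effect alone puts Mg higher.
Al > Mg: Al lies to the right of Mg in period 3, so the across-period effect alone puts Al higher.
Bi > Al: period and group pull opposite ways; the across-period shift dominates (2.02 vs 1.61).
Se > Bi: relative to Bi, both the across-period and down-group shifts push Se's electronegativity up.
Br > Se: both are in period 4; the period trend gives Br the larger value.
Tabulated electronegativity (Pauling): Na 0.93, Mg 1.31, Al 1.61, Se 2.55, Br 2.96, Bi 2.02.
So from lowest to highest: Na < Mg < Al < Bi < Se < Br.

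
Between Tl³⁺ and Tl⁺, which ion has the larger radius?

Tl⁺

Both ions have Z = 81 protons, but Tl³⁺ has lost more electrons, so its remaining electrons feel a larger effective nuclear charge per electron and are pulled in more tightly.
Higher positive charge → smaller ion, so Tl⁺ > Tl³⁺.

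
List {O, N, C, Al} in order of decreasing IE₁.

Across a period the outer electron is held more tightly (higher IE₁); down a group it sits in a higher shell, more shielded, and comes off more easily.
Here both period and group differ, so the two effects have to be weighed against each other.
C > Al: relative to Al, both the across-period and down-group shifts push C's first ionization energy up.
O > C: O lies to the right of C in period 2, so the across-period effect alone puts O higher.
N > O: this pair runs against the simple trend — see the exception note.
Note the exception: N has a higher first ionization energy than O, contrary to the simple trend — pairing an electron in O's 2p⁴ costs repulsion energy, so O ionizes more easily than half-filled N (2p³).
Tabulated first ionization energy (kJ/mol): C 1086, N 1402, O 1314, Al 578.
So from highest to lowest: N > O > C > Al.

N > O > C > Al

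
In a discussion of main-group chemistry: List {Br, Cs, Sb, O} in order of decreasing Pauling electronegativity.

O is in period 2, group 16; Br is in period 4, group 17; Sb is in period 5, group 15; Cs is in period 6, group 1.
Smaller atoms with higher effective nuclear charge are more electronegative.
These span different periods and groups, so the two trends combine.
Sb > Cs: relative to Cs, both the across-period and down-group shifts push Sb's electronegativity up.
Br > Sb: relative to Sb, both the across-period and down-group shifts push Br's electronegativity up.
O > Br: the two effects oppose for this pair; the down-group effect wins (3.44 vs 2.96).
For reference (Pauling): O 3.44, Br 2.96, Sb 2.05, Cs 0.79.
So from highest to lowest: O > Br > Sb > Cs.

O, Br, Sb, Cs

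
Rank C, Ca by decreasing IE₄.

Ca > C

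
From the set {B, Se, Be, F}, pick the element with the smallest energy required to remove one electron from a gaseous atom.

B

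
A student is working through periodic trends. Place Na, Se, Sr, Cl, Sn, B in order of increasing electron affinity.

Sr, B, Na, Sn, Se, Cl

B is in period 2, group 13; Na is in period 3, group 1; Cl is in period 3, group 17; Se is in period 4, group 16; Sr is in period 5, group 2; Sn is in period 5, group 14.
Adding an electron releases more energy for atoms nearer the top right (short of the noble gases).
Neither a single period nor a single group — weigh both effects.
B > Sr: relative to Sr, both the across-period and down-group shifts push B's electron affinity up.
Na > B: this pair runs against the simple trend — see the exception note.
Sn > Na: period and group pull opposite ways; the across-period shift dominates (107 vs 53 kJ/mol).
Se > Sn: both effects reinforce here, so Se is clearly the higher of the two.
Cl > Se: relative to Se, both the across-period and down-group shifts push Cl's electron affinity up.
Note the exception: Na has a higher electron affinity than B, contrary to the simple trend — B's ns²np¹ configuration gives only a small electron affinity — the sparsely filled np subshell binds an added electron weakly.
Tabulated electron affinity (kJ/mol): B 27, Na 53, Cl 349, Se 195, Sr 5, Sn 107.
So from lowest to highest: Sr < B < Na < Sn < Se < Cl.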